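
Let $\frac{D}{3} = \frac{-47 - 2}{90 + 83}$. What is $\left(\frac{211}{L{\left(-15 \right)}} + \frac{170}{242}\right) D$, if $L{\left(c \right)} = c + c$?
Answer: $\frac{1126069}{209330} \approx 5.3794$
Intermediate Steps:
$L{\left(c \right)} = 2 c$
$D = - \frac{147}{173}$ ($D = 3 \frac{-47 - 2}{90 + 83} = 3 \left(- \frac{49}{173}\right) = - \frac{147}{173} \approx -0.84971$)
$\left(\frac{211}{L{\left(-15 \right)}} + \frac{170}{242}\right) D = \left(\frac{211}{2 \left(-15\right)} + \frac{170}{242}\right) \left(- \frac{147}{173}\right) = \left(\frac{211}{-30} + 170 \cdot \frac{1}{242}\right) \left(- \frac{147}{173}\right) = \left(211 \left(- \frac{1}{30}\right) + \frac{85}{121}\right) \left(- \frac{147}{173}\right) = \left(- \frac{211}{30} + \frac{85}{121}\right) \left(- \frac{147}{173}\right) = \left(- \frac{22981}{3630}\right) \left(- \frac{147}{173}\right) = \frac{1126069}{209330}$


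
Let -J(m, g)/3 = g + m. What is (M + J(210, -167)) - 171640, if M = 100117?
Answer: -71652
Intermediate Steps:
J(m, g) = -3*g - 3*m (J(m, g) = -3*(g + m) = -3*g - 3*m)
(M + J(210, -167)) - 171640 = (100117 + (-3*(-167) - 3*210)) - 171640 = (100117 + (501 - 630)) - 171640 = (100117 - 129) - 171640 = 99988 - 171640 = -71652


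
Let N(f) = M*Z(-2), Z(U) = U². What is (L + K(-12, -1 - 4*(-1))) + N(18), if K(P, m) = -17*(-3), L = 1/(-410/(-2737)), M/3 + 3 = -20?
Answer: -89513/410 ≈ -218.32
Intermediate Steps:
M = -69 (M = -9 + 3*(-20) = -9 - 60 = -69)
L = 2737/410 (L = 1/(-410*(-1/2737)) = 1/(410/2737) = 2737/410 ≈ 6.6756)
N(f) = -276 (N(f) = -69*(-2)² = -69*4 = -276)
K(P, m) = 51
(L + K(-12, -1 - 4*(-1))) + N(18) = (2737/410 + 51) - 276 = 23647/410 - 276 = -89513/410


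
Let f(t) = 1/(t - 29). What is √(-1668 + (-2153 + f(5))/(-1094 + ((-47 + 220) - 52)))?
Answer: I*√227095064994/11676 ≈ 40.814*I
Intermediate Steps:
f(t) = 1/(-29 + t)
√(-1668 + (-2153 + f(5))/(-1094 + ((-47 + 220) - 52))) = √(-1668 + (-2153 + 1/(-29 + 5))/(-1094 + ((-47 + 220) - 52))) = √(-1668 + (-2153 + 1/(-24))/(-1094 + (173 - 52))) = √(-1668 + (-2153 - 1/24)/(-1094 + 121)) = √(-1668 - 51673/24/(-973)) = √(-1668 - 51673/24*(-1/973)) = √(-1668 + 51673/23352) = √(-38899463/23352) = I*√227095064994/11676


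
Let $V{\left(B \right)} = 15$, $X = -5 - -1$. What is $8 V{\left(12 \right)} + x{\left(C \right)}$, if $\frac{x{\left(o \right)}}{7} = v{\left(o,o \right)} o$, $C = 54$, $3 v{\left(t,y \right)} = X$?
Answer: $-384$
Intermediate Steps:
$X = -4$ ($X = -5 + 1 = -4$)
$v{\left(t,y \right)} = - \frac{4}{3}$ ($v{\left(t,y \right)} = \frac{1}{3} \left(-4\right) = - \frac{4}{3}$)
$x{\left(o \right)} = - \frac{28 o}{3}$ ($x{\left(o \right)} = 7 \left(- \frac{4 o}{3}\right) = - \frac{28 o}{3}$)
$8 V{\left(12 \right)} + x{\left(C \right)} = 8 \cdot 15 - 504 = 120 - 504 = -384$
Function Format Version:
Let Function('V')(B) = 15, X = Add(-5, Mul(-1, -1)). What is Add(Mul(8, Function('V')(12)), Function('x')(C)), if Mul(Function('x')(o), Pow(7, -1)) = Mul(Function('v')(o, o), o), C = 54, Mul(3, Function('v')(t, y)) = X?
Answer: -384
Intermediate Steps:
X = -4 (X = Add(-5, 1) = -4)
Function('v')(t, y) = Rational(-4, 3) (Function('v')(t, y) = Mul(Rational(1, 3), -4) = Rational(-4, 3))
Function('x')(o) = Mul(Rational(-28, 3), o) (Function('x')(o) = Mul(7, Mul(Rational(-4, 3), o)) = Mul(Rational(-28, 3), o))
Add(Mul(8, Function('V')(12)), Function('x')(C)) = Add(Mul(8, 15), Mul(Rational(-28, 3), 54)) = Add(120, -504) = -384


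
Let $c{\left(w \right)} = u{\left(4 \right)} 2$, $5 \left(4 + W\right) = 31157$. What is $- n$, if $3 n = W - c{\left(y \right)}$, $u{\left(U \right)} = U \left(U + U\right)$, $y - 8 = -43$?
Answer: $- \frac{30817}{15} \approx -2054.5$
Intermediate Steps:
$W = \frac{31137}{5}$ ($W = -4 + \frac{1}{5} \cdot 31157 = -4 + \frac{31157}{5} = \frac{31137}{5} \approx 6227.4$)
$y = -35$ ($y = 8 - 43 = -35$)
$u{\left(U \right)} = 2 U^{2}$ ($u{\left(U \right)} = U 2 U = 2 U^{2}$)
$c{\left(w \right)} = 64$ ($c{\left(w \right)} = 2 \cdot 4^{2} \cdot 2 = 2 \cdot 16 \cdot 2 = 32 \cdot 2 = 64$)
$n = \frac{30817}{15}$ ($n = \frac{\frac{31137}{5} - 64}{3} = \frac{1}{3} \cdot \frac{30817}{5} = \frac{30817}{15} \approx 2054.5$)
$- n = \left(-1\right) \frac{30817}{15} = - \frac{30817}{15}$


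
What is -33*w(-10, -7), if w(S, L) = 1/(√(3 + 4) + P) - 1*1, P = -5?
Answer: 253/6 + 11*√7/6 ≈ 47.017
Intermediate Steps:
w(S, L) = -1 + 1/(-5 + √7) (w(S, L) = 1/(√(3 + 4) - 5) - 1*1 = 1/(√7 - 5) - 1 = 1/(-5 + √7) - 1 = -1 + 1/(-5 + √7))
-33*w(-10, -7) = -33*(-23/18 - √7/18) = 253/6 + 11*√7/6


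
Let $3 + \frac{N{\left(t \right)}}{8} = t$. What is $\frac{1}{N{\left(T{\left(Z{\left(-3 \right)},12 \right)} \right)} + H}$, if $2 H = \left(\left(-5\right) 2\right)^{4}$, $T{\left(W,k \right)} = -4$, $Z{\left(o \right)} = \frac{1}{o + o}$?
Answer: $\frac{1}{4944} \approx 0.00020227$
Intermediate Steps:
$Z{\left(o \right)} = \frac{1}{2 o}$
$N{\left(t \right)} = -24 + 8 t$
$H = 5000$ ($H = \frac{\left(\left(-5\right) 2\right)^{4}}{2} = \frac{\left(-10\right)^{4}}{2} = \frac{1}{2} \cdot 10000 = 5000$)
$\frac{1}{N{\left(T{\left(Z{\left(-3 \right)},12 \right)} \right)} + H} = \frac{1}{\left(-24 + 8 \left(-4\right)\right) + 5000} = \frac{1}{\left(-24 - 32\right) + 5000} = \frac{1}{-56 + 5000} = \frac{1}{4944}$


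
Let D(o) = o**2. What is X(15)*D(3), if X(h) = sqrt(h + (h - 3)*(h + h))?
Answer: 45*sqrt(15) ≈ 174.28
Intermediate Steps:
X(h) = sqrt(h + 2*h*(-3 + h)) (X(h) = sqrt(h + (-3 + h)*(2*h)) = sqrt(h + 2*h*(-3 + h)))
X(15)*D(3) = sqrt(15*(-5 + 2*15))*3**2 = sqrt(15*(-5 + 30))*9 = sqrt(15*25)*9 = sqrt(375)*9 = (5*sqrt(15))*9 = 45*sqrt(15)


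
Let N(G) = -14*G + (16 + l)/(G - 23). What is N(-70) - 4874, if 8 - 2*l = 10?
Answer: -120719/31 ≈ -3894.2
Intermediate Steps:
l = -1 (l = 4 - 1/2*10 = 4 - 5 = -1)
N(G) = -14*G + 15/(-23 + G) (N(G) = -14*G + (16 - 1)/(G - 23) = -14*G + 15/(-23 + G))
N(-70) - 4874 = (15 - 14*(-70)**2 + 322*(-70))/(-23 - 70) - 4874 = (15 - 14*4900 - 22540)/(-93) - 4874 = -(15 - 68600 - 22540)/93 - 4874 = -1/93*(-91125) - 4874 = 30375/31 - 4874 = -120719/31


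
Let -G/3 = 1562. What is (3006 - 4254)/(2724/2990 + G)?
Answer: 38870/145921 ≈ 0.26638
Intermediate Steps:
G = -4686 (G = -3*1562 = -4686)
(3006 - 4254)/(2724/2990 + G) = (3006 - 4254)/(2724/2990 - 4686) = -1248/(2724*(1/2990) - 4686) = -1248/(1362/1495 - 4686) = -1248/(-7004208/1495) = -1248*(-1495/7004208) = 38870/145921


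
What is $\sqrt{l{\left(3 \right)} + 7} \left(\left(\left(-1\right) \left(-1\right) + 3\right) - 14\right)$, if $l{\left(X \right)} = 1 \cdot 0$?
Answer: $- 10 \sqrt{7} \approx -26.458$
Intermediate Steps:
$l{\left(X \right)} = 0$
$\sqrt{l{\left(3 \right)} + 7} \left(\left(\left(-1\right) \left(-1\right) + 3\right) - 14\right) = \sqrt{0 + 7} \left(\left(\left(-1\right) \left(-1\right) + 3\right) - 14\right) = \sqrt{7} \left(\left(1 + 3\right) - 14\right) = \sqrt{7} \left(4 - 14\right) = \sqrt{7} \left(-10\right) = - 10 \sqrt{7}$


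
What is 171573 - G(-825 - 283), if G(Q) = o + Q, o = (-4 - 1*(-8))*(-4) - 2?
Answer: 172699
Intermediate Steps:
o = -18 (o = (-4 + 8)*(-4) - 2 = 4*(-4) - 2 = -16 - 2 = -18)
G(Q) = -18 + Q
171573 - G(-825 - 283) = 171573 - (-18 + (-825 - 283)) = 171573 - (-18 - 1108) = 171573 - 1*(-1126) = 171573 + 1126 = 172699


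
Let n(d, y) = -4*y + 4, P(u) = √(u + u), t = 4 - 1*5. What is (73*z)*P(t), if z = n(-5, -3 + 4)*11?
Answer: 0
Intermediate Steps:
t = -1 (t = 4 - 5 = -1)
P(u) = √2*√u (P(u) = √(2*u) = √2*√u)
n(d, y) = 4 - 4*y
z = 0 (z = (4 - 4*(-3 + 4))*11 = (4 - 4*1)*11 = (4 - 4)*11 = 0*11 = 0)
(73*z)*P(t) = (73*0)*(√2*√(-1)) = 0*(√2*I) = 0*(I*√2) = 0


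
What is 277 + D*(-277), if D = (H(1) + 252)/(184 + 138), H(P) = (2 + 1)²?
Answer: 16897/322 ≈ 52.475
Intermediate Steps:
H(P) = 9 (H(P) = 3² = 9)
D = 261/322 (D = (9 + 252)/(184 + 138) = 261/322 ≈ 0.81056)
277 + D*(-277) = 277 + (261/322)*(-277) = 277 - 72297/322 = 16897/322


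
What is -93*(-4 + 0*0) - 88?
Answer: 284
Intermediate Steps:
-93*(-4 + 0*0) - 88 = -93*(-4 + 0) - 88 = -93*(-4) - 88 = 372 - 88 = 284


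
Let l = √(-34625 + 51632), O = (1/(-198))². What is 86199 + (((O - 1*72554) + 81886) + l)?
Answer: 3745197325/39204 + √17007 ≈ 95661.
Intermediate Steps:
O = 1/39204 (O = (1*(-1/198))² = (-1/198)² = 1/39204 ≈ 2.5508e-5)
l = √17007 ≈ 130.41
86199 + (((O - 1*72554) + 81886) + l) = 86199 + (((1/39204 - 1*72554) + 81886) + √17007) = 86199 + (((1/39204 - 72554) + 81886) + √17007) = 86199 + ((-2844407015/39204 + 81886) + √17007) = 86199 + (365851729/39204 + √17007) = 3745197325/39204 + √17007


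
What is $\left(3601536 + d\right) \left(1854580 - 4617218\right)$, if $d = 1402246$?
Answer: $-13823638296916$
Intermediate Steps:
$\left(3601536 + d\right) \left(1854580 - 4617218\right) = \left(3601536 + 1402246\right) \left(1854580 - 4617218\right) = 5003782 \left(-2762638\right) = -13823638296916$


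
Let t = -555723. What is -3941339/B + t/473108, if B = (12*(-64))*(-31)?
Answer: -469477416199/2815938816 ≈ -166.72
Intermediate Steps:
B = 23808 (B = -768*(-31) = 23808)
-3941339/B + t/473108 = -3941339/23808 - 555723/473108 = -469477416199/2815938816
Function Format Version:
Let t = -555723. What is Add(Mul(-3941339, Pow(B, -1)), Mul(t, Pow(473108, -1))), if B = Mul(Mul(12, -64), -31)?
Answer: Rational(-469477416199, 2815938816) ≈ -166.72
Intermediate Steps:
B = 23808 (B = Mul(-768, -31) = 23808)
Add(Mul(-3941339, Pow(B, -1)), Mul(t, Pow(473108, -1))) = Add(Mul(-3941339, Pow(23808, -1)), Mul(-555723, Pow(473108, -1))) = Add(Mul(-3941339, Rational(1, 23808)), Mul(-555723, Rational(1, 473108))) = Add(Rational(-3941339, 23808), Rational(-555723, 473108)) = Rational(-469477416199, 2815938816)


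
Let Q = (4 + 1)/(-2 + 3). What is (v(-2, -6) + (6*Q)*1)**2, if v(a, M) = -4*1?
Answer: 676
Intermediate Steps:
v(a, M) = -4
Q = 5 (Q = 5/1 = 5*1 = 5)
(v(-2, -6) + (6*Q)*1)**2 = (-4 + (6*5)*1)**2 = (-4 + 30*1)**2 = (-4 + 30)**2 = 26**2 = 676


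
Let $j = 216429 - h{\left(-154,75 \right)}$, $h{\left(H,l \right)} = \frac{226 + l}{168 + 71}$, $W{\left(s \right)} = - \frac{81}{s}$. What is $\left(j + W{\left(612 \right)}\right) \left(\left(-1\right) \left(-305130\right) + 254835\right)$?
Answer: $\frac{1969610525487885}{16252} \approx 1.2119 \cdot 10^{11}$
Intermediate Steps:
$h{\left(H,l \right)} = \frac{226}{239} + \frac{l}{239}$ ($h{\left(H,l \right)} = \frac{226 + l}{239} = \left(226 + l\right) \frac{1}{239} = \frac{226}{239} + \frac{l}{239}$)
$j = \frac{51726230}{239}$ ($j = 216429 - \left(\frac{226}{239} + \frac{1}{239} \cdot 75\right) = 216429 - \left(\frac{226}{239} + \frac{75}{239}\right) = 216429 - \frac{301}{239} = \frac{51726230}{239} \approx 2.1643 \cdot 10^{5}$)
$\left(j + W{\left(612 \right)}\right) \left(\left(-1\right) \left(-305130\right) + 254835\right) = \left(\frac{51726230}{239} - \frac{81}{612}\right) \left(\left(-1\right) \left(-305130\right) + 254835\right) = \left(\frac{51726230}{239} - \frac{9}{68}\right) \left(305130 + 254835\right) = \left(\frac{51726230}{239} - \frac{9}{68}\right) 559965 = \frac{3517381489}{16252} \cdot 559965 = \frac{1969610525487885}{16252}$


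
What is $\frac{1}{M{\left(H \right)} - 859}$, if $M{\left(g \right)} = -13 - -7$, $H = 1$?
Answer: $- \frac{1}{865} \approx -0.0011561$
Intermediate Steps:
$M{\left(g \right)} = -6$ ($M{\left(g \right)} = -13 + 7 = -6$)
$\frac{1}{M{\left(H \right)} - 859} = \frac{1}{-6 - 859} = \frac{1}{-865} = - \frac{1}{865}$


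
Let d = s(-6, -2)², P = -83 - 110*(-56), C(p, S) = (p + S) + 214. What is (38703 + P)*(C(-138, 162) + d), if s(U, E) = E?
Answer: 10836760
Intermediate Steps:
C(p, S) = 214 + S + p (C(p, S) = (S + p) + 214 = 214 + S + p)
P = 6077 (P = -83 + 6160 = 6077)
d = 4 (d = (-2)² = 4)
(38703 + P)*(C(-138, 162) + d) = (38703 + 6077)*((214 + 162 - 138) + 4) = 44780*(238 + 4) = 44780*242 = 10836760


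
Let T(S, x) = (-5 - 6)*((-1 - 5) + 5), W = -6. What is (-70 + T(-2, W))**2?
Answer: 3481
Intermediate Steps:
T(S, x) = 11 (T(S, x) = -11*(-6 + 5) = -11*(-1) = 11)
(-70 + T(-2, W))**2 = (-70 + 11)**2 = (-59)**2 = 3481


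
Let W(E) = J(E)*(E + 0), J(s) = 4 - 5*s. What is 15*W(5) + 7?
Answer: -1568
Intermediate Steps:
W(E) = E*(4 - 5*E) (W(E) = (4 - 5*E)*(E + 0) = (4 - 5*E)*E = E*(4 - 5*E))
15*W(5) + 7 = 15*(5*(4 - 5*5)) + 7 = 15*(5*(4 - 25)) + 7 = 15*(5*(-21)) + 7 = 15*(-105) + 7 = -1575 + 7 = -1568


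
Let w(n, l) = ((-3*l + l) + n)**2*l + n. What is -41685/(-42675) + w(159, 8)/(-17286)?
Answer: -417833801/49178670 ≈ -8.4962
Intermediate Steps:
w(n, l) = n + l*(n - 2*l)**2 (w(n, l) = (-2*l + n)**2*l + n = (n - 2*l)**2*l + n = l*(n - 2*l)**2 + n = n + l*(n - 2*l)**2)
-41685/(-42675) + w(159, 8)/(-17286) = -41685/(-42675) + (159 + 8*(-1*159 + 2*8)**2)/(-17286) = -41685*(-1/42675) + (159 + 8*(-159 + 16)**2)*(-1/17286) = 2779/2845 + (159 + 8*(-143)**2)*(-1/17286) = 2779/2845 + (159 + 8*20449)*(-1/17286) = 2779/2845 + (159 + 163592)*(-1/17286) = 2779/2845 + 163751*(-1/17286) = 2779/2845 - 163751/17286 = -417833801/49178670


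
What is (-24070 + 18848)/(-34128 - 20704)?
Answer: 2611/27416 ≈ 0.095236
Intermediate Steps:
(-24070 + 18848)/(-34128 - 20704) = -5222/(-54832) = -5222*(-1/54832) = 2611/27416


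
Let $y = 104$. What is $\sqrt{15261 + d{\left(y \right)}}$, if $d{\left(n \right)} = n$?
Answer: $\sqrt{15365} \approx 123.96$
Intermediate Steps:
$\sqrt{15261 + d{\left(y \right)}} = \sqrt{15261 + 104} = \sqrt{15365}$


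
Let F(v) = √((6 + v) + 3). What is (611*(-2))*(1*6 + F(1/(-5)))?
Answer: -7332 - 2444*√55/5 ≈ -10957.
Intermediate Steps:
F(v) = √(9 + v)
(611*(-2))*(1*6 + F(1/(-5))) = (611*(-2))*(1*6 + √(9 + 1/(-5))) = -1222*(6 + √(9 - ⅕)) = -1222*(6 + √(44/5)) = -1222*(6 + 2*√55/5) = -7332 - 2444*√55/5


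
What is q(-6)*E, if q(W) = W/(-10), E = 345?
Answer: 207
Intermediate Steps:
q(W) = -W/10 (q(W) = W*(-⅒) = -W/10)
q(-6)*E = -⅒*(-6)*345 = (⅗)*345 = 207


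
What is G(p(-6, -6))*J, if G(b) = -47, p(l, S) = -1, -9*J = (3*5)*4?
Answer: 940/3 ≈ 313.33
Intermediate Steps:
J = -20/3 (J = -3*5*4/9 = -5*4/3 = -⅑*60 = -20/3 ≈ -6.6667)
G(p(-6, -6))*J = -47*(-20/3) = 940/3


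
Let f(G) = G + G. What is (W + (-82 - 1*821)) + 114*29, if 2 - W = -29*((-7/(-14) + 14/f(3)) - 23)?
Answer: 10921/6 ≈ 1820.2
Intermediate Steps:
f(G) = 2*G
W = -3497/6 (W = 2 - (-29)*((-7/(-14) + 14/((2*3))) - 23) = 2 - (-29)*((-7*(-1/14) + 14/6) - 23) = 2 - (-29)*((½ + 14*(⅙)) - 23) = 2 - (-29)*((½ + 7/3) - 23) = 2 - (-29)*(17/6 - 23) = 2 - (-29)*(-121)/6 = 2 - 1*3509/6 = 2 - 3509/6 = -3497/6 ≈ -582.83)
(W + (-82 - 1*821)) + 114*29 = (-3497/6 + (-82 - 1*821)) + 114*29 = (-3497/6 + (-82 - 821)) + 3306 = (-3497/6 - 903) + 3306 = -8915/6 + 3306 = 10921/6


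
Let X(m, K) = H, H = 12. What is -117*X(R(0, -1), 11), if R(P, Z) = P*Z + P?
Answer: -1404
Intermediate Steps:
R(P, Z) = P + P*Z
X(m, K) = 12
-117*X(R(0, -1), 11) = -117*12 = -1404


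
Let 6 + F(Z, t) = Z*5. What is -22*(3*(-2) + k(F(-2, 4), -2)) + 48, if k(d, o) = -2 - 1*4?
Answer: 312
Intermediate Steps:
F(Z, t) = -6 + 5*Z (F(Z, t) = -6 + Z*5 = -6 + 5*Z)
k(d, o) = -6 (k(d, o) = -2 - 4 = -6)
-22*(3*(-2) + k(F(-2, 4), -2)) + 48 = -22*(3*(-2) - 6) + 48 = -22*(-6 - 6) + 48 = -22*(-12) + 48 = 264 + 48 = 312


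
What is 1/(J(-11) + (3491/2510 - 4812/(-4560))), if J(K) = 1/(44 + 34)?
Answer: 3719820/9146741 ≈ 0.40668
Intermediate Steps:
J(K) = 1/78
1/(J(-11) + (3491/2510 - 4812/(-4560))) = 1/(1/78 + (3491/2510 - 4812/(-4560))) = 1/(1/78 + (3491*(1/2510) - 4812*(-1/4560))) = 1/(1/78 + (3491/2510 + 401/380)) = 1/(1/78 + 233309/95380) = 1/(9146741/3719820) = 3719820/9146741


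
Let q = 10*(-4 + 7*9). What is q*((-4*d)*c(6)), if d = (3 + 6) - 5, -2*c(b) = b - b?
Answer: 0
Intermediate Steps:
c(b) = 0 (c(b) = -(b - b)/2 = -½*0 = 0)
d = 4 (d = 9 - 5 = 4)
q = 590 (q = 10*(-4 + 63) = 10*59 = 590)
q*((-4*d)*c(6)) = 590*(-4*4*0) = 590*(-16*0) = 590*0 = 0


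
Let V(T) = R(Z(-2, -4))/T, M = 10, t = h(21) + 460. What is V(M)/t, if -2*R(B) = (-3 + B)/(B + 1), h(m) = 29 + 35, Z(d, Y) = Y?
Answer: -7/31440 ≈ -0.00022265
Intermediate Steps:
h(m) = 64
t = 524 (t = 64 + 460 = 524)
R(B) = -(-3 + B)/(2*(1 + B)) (R(B) = -(-3 + B)/(2*(B + 1)) = -(-3 + B)/(2*(1 + B)))
V(T) = -7/(6*T) (V(T) = ((3 - 1*(-4))/(2*(1 - 4)))/T = ((1/2)*(3 + 4)/(-3))/T = ((1/2)*(-1/3)*7)/T = -7/(6*T))
V(M)/t = -7/6/10/524 = -7/6*1/10*(1/524) = -7/60*1/524 = -7/31440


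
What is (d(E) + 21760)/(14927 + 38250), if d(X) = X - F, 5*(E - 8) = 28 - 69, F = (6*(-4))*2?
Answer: 109039/265885 ≈ 0.41010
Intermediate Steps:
F = -48 (F = -24*2 = -48)
E = -⅕ (E = 8 + (28 - 69)/5 = 8 + (⅕)*(-41) = 8 - 41/5 = -⅕ ≈ -0.20000)
d(X) = 48 + X (d(X) = X - 1*(-48) = X + 48 = 48 + X)
(d(E) + 21760)/(14927 + 38250) = ((48 - ⅕) + 21760)/(14927 + 38250) = (239/5 + 21760)/53177 = (109039/5)*(1/53177) = 109039/265885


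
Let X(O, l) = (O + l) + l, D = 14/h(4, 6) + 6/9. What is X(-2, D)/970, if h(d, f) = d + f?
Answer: 16/7275 ≈ 0.0021993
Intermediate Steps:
D = 31/15 (D = 14/(4 + 6) + 6/9 = 14/10 + 6*(1/9) = 14*(1/10) + 2/3 = 7/5 + 2/3 = 31/15 ≈ 2.0667)
X(O, l) = O + 2*l
X(-2, D)/970 = (-2 + 2*(31/15))/970 = (-2 + 62/15)*(1/970) = (32/15)*(1/970) = 16/7275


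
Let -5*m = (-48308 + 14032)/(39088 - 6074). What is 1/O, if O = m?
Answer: 82535/17138 ≈ 4.8159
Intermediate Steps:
m = 17138/82535 (m = -(-48308 + 14032)/(5*(39088 - 6074)) = -(-34276)/(5*33014) = -1/5*(-17138/16507) = 17138/82535 ≈ 0.20765)
O = 17138/82535 ≈ 0.20765
1/O = 1/(17138/82535) = 82535/17138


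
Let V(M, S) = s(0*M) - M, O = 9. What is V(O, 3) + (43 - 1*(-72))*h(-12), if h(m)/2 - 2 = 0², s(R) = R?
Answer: 451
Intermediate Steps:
V(M, S) = -M (V(M, S) = 0*M - M = 0 - M = -M)
h(m) = 4 (h(m) = 4 + 2*0² = 4 + 2*0 = 4 + 0 = 4)
V(O, 3) + (43 - 1*(-72))*h(-12) = -1*9 + (43 - 1*(-72))*4 = -9 + (43 + 72)*4 = -9 + 115*4 = -9 + 460 = 451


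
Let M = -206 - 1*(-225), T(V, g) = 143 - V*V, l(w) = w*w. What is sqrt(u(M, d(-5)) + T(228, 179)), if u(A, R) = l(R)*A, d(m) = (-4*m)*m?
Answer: 3*sqrt(15351) ≈ 371.70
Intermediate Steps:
l(w) = w**2
T(V, g) = 143 - V**2
d(m) = -4*m**2
M = 19 (M = -206 + 225 = 19)
u(A, R) = A*R**2 (u(A, R) = R**2*A = A*R**2)
sqrt(u(M, d(-5)) + T(228, 179)) = sqrt(19*(-4*(-5)**2)**2 + (143 - 1*228**2)) = sqrt(19*(-4*25)**2 + (143 - 1*51984)) = sqrt(19*(-100)**2 + (143 - 51984)) = sqrt(19*10000 - 51841) = sqrt(190000 - 51841) = sqrt(138159) = 3*sqrt(15351)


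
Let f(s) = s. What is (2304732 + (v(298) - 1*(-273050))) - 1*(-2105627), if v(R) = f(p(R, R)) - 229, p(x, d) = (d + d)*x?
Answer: 4860788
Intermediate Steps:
p(x, d) = 2*d*x (p(x, d) = (2*d)*x = 2*d*x)
v(R) = -229 + 2*R**2 (v(R) = 2*R*R - 229 = 2*R**2 - 229 = -229 + 2*R**2)
(2304732 + (v(298) - 1*(-273050))) - 1*(-2105627) = (2304732 + ((-229 + 2*298**2) - 1*(-273050))) - 1*(-2105627) = (2304732 + ((-229 + 2*88804) + 273050)) + 2105627 = (2304732 + ((-229 + 177608) + 273050)) + 2105627 = (2304732 + (177379 + 273050)) + 2105627 = (2304732 + 450429) + 2105627 = 2755161 + 2105627 = 4860788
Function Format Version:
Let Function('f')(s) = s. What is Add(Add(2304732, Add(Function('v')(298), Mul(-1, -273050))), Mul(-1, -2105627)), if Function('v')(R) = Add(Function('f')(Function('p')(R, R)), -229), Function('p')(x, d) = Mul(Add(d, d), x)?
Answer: 4860788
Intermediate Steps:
Function('p')(x, d) = Mul(2, d, x) (Function('p')(x, d) = Mul(Mul(2, d), x) = Mul(2, d, x))
Function('v')(R) = Add(-229, Mul(2, Pow(R, 2))) (Function('v')(R) = Add(Mul(2, R, R), -229) = Add(Mul(2, Pow(R, 2)), -229) = Add(-229, Mul(2, Pow(R, 2))))
Add(Add(2304732, Add(Function('v')(298), Mul(-1, -273050))), Mul(-1, -2105627)) = Add(Add(2304732, Add(Add(-229, Mul(2, Pow(298, 2))), Mul(-1, -273050))), Mul(-1, -2105627)) = Add(Add(2304732, Add(Add(-229, Mul(2, 88804)), 273050)), 2105627) = Add(Add(2304732, Add(Add(-229, 177608), 273050)), 2105627) = Add(Add(2304732, Add(177379, 273050)), 2105627) = Add(Add(2304732, 450429), 2105627) = Add(2755161, 2105627) = 4860788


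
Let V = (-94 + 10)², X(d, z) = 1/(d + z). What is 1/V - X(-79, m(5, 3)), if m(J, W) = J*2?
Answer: 2375/162288 ≈ 0.014634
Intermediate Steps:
m(J, W) = 2*J
V = 7056 (V = (-84)² = 7056)
1/V - X(-79, m(5, 3)) = 1/7056 - 1/(-79 + 2*5) = 1/7056 - 1/(-79 + 10) = 1/7056 - 1/(-69) = 1/7056 - 1*(-1/69) = 1/7056 + 1/69 = 2375/162288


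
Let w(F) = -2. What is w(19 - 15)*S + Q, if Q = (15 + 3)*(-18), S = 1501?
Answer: -3326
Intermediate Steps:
Q = -324 (Q = 18*(-18) = -324)
w(19 - 15)*S + Q = -2*1501 - 324 = -3002 - 324 = -3326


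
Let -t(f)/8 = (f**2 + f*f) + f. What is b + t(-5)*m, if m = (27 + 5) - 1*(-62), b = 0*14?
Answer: -33840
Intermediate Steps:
b = 0
t(f) = -16*f**2 - 8*f (t(f) = -8*((f**2 + f*f) + f) = -8*((f**2 + f**2) + f) = -8*(2*f**2 + f) = -8*(f + 2*f**2) = -16*f**2 - 8*f)
m = 94 (m = 32 + 62 = 94)
b + t(-5)*m = 0 - 8*(-5)*(1 + 2*(-5))*94 = 0 - 8*(-5)*(1 - 10)*94 = 0 - 8*(-5)*(-9)*94 = 0 - 360*94 = 0 - 33840 = -33840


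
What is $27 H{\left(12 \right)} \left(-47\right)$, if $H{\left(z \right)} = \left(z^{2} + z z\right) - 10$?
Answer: $-352782$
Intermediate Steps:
$H{\left(z \right)} = -10 + 2 z^{2}$ ($H{\left(z \right)} = \left(z^{2} + z^{2}\right) - 10 = 2 z^{2} - 10 = -10 + 2 z^{2}$)
$27 H{\left(12 \right)} \left(-47\right) = 27 \left(-10 + 2 \cdot 12^{2}\right) \left(-47\right) = 27 \left(-10 + 2 \cdot 144\right) \left(-47\right) = 27 \left(-10 + 288\right) \left(-47\right) = 27 \cdot 278 \left(-47\right) = 7506 \left(-47\right) = -352782$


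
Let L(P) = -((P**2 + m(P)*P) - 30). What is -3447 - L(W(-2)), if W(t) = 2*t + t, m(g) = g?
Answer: -3405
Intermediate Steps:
W(t) = 3*t
L(P) = 30 - 2*P**2 (L(P) = -((P**2 + P*P) - 30) = -((P**2 + P**2) - 30) = -(2*P**2 - 30) = -(-30 + 2*P**2) = 30 - 2*P**2)
-3447 - L(W(-2)) = -3447 - (30 - 2*(3*(-2))**2) = -3447 - (30 - 2*(-6)**2) = -3447 - (30 - 2*36) = -3447 - (30 - 72) = -3447 - 1*(-42) = -3447 + 42 = -3405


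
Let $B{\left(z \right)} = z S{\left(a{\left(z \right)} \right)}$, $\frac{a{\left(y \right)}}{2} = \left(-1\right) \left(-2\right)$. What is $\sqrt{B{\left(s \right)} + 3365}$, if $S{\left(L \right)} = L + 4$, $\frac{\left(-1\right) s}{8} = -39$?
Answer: $\sqrt{5861} \approx 76.557$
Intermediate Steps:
$a{\left(y \right)} = 4$ ($a{\left(y \right)} = 2 \left(\left(-1\right) \left(-2\right)\right) = 2 \cdot 2 = 4$)
$s = 312$ ($s = \left(-8\right) \left(-39\right) = 312$)
$S{\left(L \right)} = 4 + L$
$B{\left(z \right)} = 8 z$ ($B{\left(z \right)} = z \left(4 + 4\right) = z 8 = 8 z$)
$\sqrt{B{\left(s \right)} + 3365} = \sqrt{8 \cdot 312 + 3365} = \sqrt{2496 + 3365} = \sqrt{5861}$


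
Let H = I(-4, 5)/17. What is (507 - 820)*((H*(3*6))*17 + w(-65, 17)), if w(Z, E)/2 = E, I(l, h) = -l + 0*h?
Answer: -33178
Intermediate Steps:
I(l, h) = -l (I(l, h) = -l + 0 = -l)
w(Z, E) = 2*E
H = 4/17 (H = -1*(-4)/17 = 4*(1/17) = 4/17 ≈ 0.23529)
(507 - 820)*((H*(3*6))*17 + w(-65, 17)) = (507 - 820)*((4*(3*6)/17)*17 + 2*17) = -313*(((4/17)*18)*17 + 34) = -313*((72/17)*17 + 34) = -313*(72 + 34) = -313*106 = -33178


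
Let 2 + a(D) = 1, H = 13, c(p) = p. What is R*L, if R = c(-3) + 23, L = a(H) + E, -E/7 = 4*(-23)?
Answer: 12860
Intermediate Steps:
E = 644 (E = -28*(-23) = -7*(-92) = 644)
a(D) = -1 (a(D) = -2 + 1 = -1)
L = 643 (L = -1 + 644 = 643)
R = 20 (R = -3 + 23 = 20)
R*L = 20*643 = 12860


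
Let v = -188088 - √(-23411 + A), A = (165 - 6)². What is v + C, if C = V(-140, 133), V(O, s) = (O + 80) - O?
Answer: -188008 - √1870 ≈ -1.8805e+5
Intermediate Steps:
A = 25281 (A = 159² = 25281)
V(O, s) = 80 (V(O, s) = (80 + O) - O = 80)
C = 80
v = -188088 - √1870 (v = -188088 - √(-23411 + 25281) = -188088 - √1870 ≈ -1.8813e+5)
v + C = (-188088 - √1870) + 80 = -188008 - √1870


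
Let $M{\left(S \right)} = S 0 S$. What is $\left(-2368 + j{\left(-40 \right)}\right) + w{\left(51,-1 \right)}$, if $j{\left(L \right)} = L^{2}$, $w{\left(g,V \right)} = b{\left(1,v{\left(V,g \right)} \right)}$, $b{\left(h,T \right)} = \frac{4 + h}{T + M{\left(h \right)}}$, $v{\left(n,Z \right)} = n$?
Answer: $-773$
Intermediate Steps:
$M{\left(S \right)} = 0$ ($M{\left(S \right)} = 0 S = 0$)
$b{\left(h,T \right)} = \frac{4 + h}{T}$ ($b{\left(h,T \right)} = \frac{4 + h}{T + 0} = \frac{4 + h}{T}$)
$w{\left(g,V \right)} = \frac{5}{V}$ ($w{\left(g,V \right)} = \frac{4 + 1}{V} = \frac{1}{V} 5 = \frac{5}{V}$)
$\left(-2368 + j{\left(-40 \right)}\right) + w{\left(51,-1 \right)} = \left(-2368 + \left(-40\right)^{2}\right) + \frac{5}{-1} = \left(-2368 + 1600\right) + 5 \left(-1\right) = -768 - 5 = -773$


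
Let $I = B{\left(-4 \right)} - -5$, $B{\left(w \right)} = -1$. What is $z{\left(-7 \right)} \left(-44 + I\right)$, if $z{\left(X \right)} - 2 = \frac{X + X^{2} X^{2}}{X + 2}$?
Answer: $19072$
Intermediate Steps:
$I = 4$ ($I = -1 - -5 = -1 + 5 = 4$)
$z{\left(X \right)} = 2 + \frac{X + X^{4}}{2 + X}$ ($z{\left(X \right)} = 2 + \frac{X + X^{2} X^{2}}{X + 2} = 2 + \frac{X + X^{4}}{2 + X}$)
$z{\left(-7 \right)} \left(-44 + I\right) = \frac{4 + \left(-7\right)^{4} + 3 \left(-7\right)}{2 - 7} \left(-44 + 4\right) = \frac{4 + 2401 - 21}{-5} \left(-40\right) = \left(- \frac{1}{5}\right) 2384 \left(-40\right) = \left(- \frac{2384}{5}\right) \left(-40\right) = 19072$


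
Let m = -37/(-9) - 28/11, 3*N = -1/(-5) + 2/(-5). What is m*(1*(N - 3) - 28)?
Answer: -14446/297 ≈ -48.640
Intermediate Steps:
N = -1/15 (N = (-1/(-5) + 2/(-5))/3 = (-1*(-1/5) + 2*(-1/5))/3 = (1/5 - 2/5)/3 = (1/3)*(-1/5) = -1/15 ≈ -0.066667)
m = 155/99 (m = -37*(-1/9) - 28*1/11 = 37/9 - 28/11 = 155/99 ≈ 1.5657)
m*(1*(N - 3) - 28) = 155*(1*(-1/15 - 3) - 28)/99 = 155*(1*(-46/15) - 28)/99 = 155*(-46/15 - 28)/99 = (155/99)*(-466/15) = -14446/297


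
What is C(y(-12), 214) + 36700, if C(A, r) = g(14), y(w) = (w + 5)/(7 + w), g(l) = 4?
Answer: 36704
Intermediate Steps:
y(w) = (5 + w)/(7 + w)
C(A, r) = 4
C(y(-12), 214) + 36700 = 4 + 36700 = 36704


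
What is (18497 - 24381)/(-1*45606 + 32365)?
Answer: 5884/13241 ≈ 0.44438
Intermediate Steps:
(18497 - 24381)/(-1*45606 + 32365) = -5884/(-45606 + 32365) = -5884/(-13241) = -5884*(-1/13241) = 5884/13241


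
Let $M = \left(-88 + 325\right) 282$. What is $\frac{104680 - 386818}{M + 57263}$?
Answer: $- \frac{282138}{124097} \approx -2.2735$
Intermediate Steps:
$M = 66834$ ($M = 237 \cdot 282 = 66834$)
$\frac{104680 - 386818}{M + 57263} = \frac{104680 - 386818}{66834 + 57263} = - \frac{282138}{124097}$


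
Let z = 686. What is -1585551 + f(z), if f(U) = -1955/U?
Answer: -1087689941/686 ≈ -1.5856e+6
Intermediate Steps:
-1585551 + f(z) = -1585551 - 1955/686 = -1087689941/686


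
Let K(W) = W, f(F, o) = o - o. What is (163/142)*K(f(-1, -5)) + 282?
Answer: 282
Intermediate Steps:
f(F, o) = 0
(163/142)*K(f(-1, -5)) + 282 = (163/142)*0 + 282 = 0 + 282 = 282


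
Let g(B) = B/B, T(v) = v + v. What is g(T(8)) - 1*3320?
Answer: -3319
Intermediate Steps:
T(v) = 2*v
g(B) = 1
g(T(8)) - 1*3320 = 1 - 1*3320 = 1 - 3320 = -3319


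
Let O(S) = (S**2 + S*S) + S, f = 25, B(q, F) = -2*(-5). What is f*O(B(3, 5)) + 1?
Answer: 5251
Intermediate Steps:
B(q, F) = 10
O(S) = S + 2*S**2 (O(S) = (S**2 + S**2) + S = 2*S**2 + S = S + 2*S**2)
f*O(B(3, 5)) + 1 = 25*(10*(1 + 2*10)) + 1 = 25*(10*(1 + 20)) + 1 = 25*(10*21) + 1 = 25*210 + 1 = 5250 + 1 = 5251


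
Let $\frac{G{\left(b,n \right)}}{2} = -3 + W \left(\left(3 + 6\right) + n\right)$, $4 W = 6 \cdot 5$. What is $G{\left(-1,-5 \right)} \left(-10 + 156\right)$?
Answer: $7884$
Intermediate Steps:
$W = \frac{15}{2}$ ($W = \frac{6 \cdot 5}{4} = \frac{1}{4} \cdot 30 = \frac{15}{2} \approx 7.5$)
$G{\left(b,n \right)} = 129 + 15 n$ ($G{\left(b,n \right)} = 2 \left(-3 + \frac{15 \left(\left(3 + 6\right) + n\right)}{2}\right) = 2 \left(-3 + \frac{15 \left(9 + n\right)}{2}\right) = 2 \left(-3 + \left(\frac{135}{2} + \frac{15 n}{2}\right)\right) = 2 \left(\frac{129}{2} + \frac{15 n}{2}\right) = 129 + 15 n$)
$G{\left(-1,-5 \right)} \left(-10 + 156\right) = \left(129 + 15 \left(-5\right)\right) \left(-10 + 156\right) = \left(129 - 75\right) 146 = 54 \cdot 146 = 7884$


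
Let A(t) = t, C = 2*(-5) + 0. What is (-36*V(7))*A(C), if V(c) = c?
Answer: 2520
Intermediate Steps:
C = -10 (C = -10 + 0 = -10)
(-36*V(7))*A(C) = -36*7*(-10) = -252*(-10) = 2520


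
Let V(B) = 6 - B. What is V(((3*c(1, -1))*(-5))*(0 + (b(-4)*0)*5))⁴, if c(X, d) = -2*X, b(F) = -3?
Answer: 1296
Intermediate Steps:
V(((3*c(1, -1))*(-5))*(0 + (b(-4)*0)*5))⁴ = (6 - (3*(-2*1))*(-5)*(0 - 3*0*5))⁴ = (6 - (3*(-2))*(-5)*(0 + 0*5))⁴ = (6 - (-6*(-5))*(0 + 0))⁴ = (6 - 30*0)⁴ = (6 - 1*0)⁴ = (6 + 0)⁴ = 6⁴ = 1296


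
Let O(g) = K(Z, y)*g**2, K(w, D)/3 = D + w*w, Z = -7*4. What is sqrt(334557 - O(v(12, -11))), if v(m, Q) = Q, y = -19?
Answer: 27*sqrt(78) ≈ 238.46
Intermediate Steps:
Z = -28
K(w, D) = 3*D + 3*w**2 (K(w, D) = 3*(D + w*w) = 3*(D + w**2) = 3*D + 3*w**2)
O(g) = 2295*g**2 (O(g) = (3*(-19) + 3*(-28)**2)*g**2 = (-57 + 3*784)*g**2 = (-57 + 2352)*g**2 = 2295*g**2)
sqrt(334557 - O(v(12, -11))) = sqrt(334557 - 2295*(-11)**2) = sqrt(334557 - 2295*121) = sqrt(334557 - 1*277695) = sqrt(334557 - 277695) = sqrt(56862) = 27*sqrt(78)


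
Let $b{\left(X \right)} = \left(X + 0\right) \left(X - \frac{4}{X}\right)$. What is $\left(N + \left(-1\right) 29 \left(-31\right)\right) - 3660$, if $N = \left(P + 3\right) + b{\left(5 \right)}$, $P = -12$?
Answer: $-2749$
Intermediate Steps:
$b{\left(X \right)} = X \left(X - \frac{4}{X}\right)$
$N = 12$ ($N = \left(-12 + 3\right) - \left(4 - 5^{2}\right) = -9 + \left(-4 + 25\right) = -9 + 21 = 12$)
$\left(N + \left(-1\right) 29 \left(-31\right)\right) - 3660 = \left(12 + \left(-1\right) 29 \left(-31\right)\right) - 3660 = \left(12 - -899\right) - 3660 = \left(12 + 899\right) - 3660 = 911 - 3660 = -2749$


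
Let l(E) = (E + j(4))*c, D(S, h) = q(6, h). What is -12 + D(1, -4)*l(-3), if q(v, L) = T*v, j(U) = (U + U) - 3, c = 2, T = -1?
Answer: -36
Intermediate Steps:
j(U) = -3 + 2*U (j(U) = 2*U - 3 = -3 + 2*U)
q(v, L) = -v
D(S, h) = -6 (D(S, h) = -1*6 = -6)
l(E) = 10 + 2*E (l(E) = (E + (-3 + 2*4))*2 = (E + (-3 + 8))*2 = (E + 5)*2 = (5 + E)*2 = 10 + 2*E)
-12 + D(1, -4)*l(-3) = -12 - 6*(10 + 2*(-3)) = -12 - 6*(10 - 6) = -12 - 6*4 = -12 - 24 = -36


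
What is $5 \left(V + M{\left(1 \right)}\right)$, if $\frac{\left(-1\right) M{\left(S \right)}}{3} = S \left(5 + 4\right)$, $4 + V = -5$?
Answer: $-180$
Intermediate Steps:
$V = -9$ ($V = -4 - 5 = -9$)
$M{\left(S \right)} = - 27 S$ ($M{\left(S \right)} = - 3 S \left(5 + 4\right) = - 3 S 9 = - 3 \cdot 9 S = - 27 S$)
$5 \left(V + M{\left(1 \right)}\right) = 5 \left(-9 - 27\right) = 5 \left(-36\right) = -180$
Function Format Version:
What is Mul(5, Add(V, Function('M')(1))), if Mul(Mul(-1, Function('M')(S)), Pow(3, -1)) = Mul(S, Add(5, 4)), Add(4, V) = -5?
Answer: -180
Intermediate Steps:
V = -9 (V = Add(-4, -5) = -9)
Function('M')(S) = Mul(-27, S) (Function('M')(S) = Mul(-3, Mul(S, Add(5, 4))) = Mul(-3, Mul(S, 9)) = Mul(-3, Mul(9, S)) = Mul(-27, S))
Mul(5, Add(V, Function('M')(1))) = Mul(5, Add(-9, Mul(-27, 1))) = Mul(5, Add(-9, -27)) = Mul(5, -36) = -180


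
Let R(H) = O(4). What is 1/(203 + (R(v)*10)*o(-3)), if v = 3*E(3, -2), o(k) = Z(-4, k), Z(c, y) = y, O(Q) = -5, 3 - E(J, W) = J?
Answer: 1/353 ≈ 0.0028329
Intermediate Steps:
E(J, W) = 3 - J
o(k) = k
v = 0 (v = 3*(3 - 1*3) = 3*(3 - 3) = 3*0 = 0)
R(H) = -5
1/(203 + (R(v)*10)*o(-3)) = 1/(203 - 5*10*(-3)) = 1/(203 - 50*(-3)) = 1/(203 + 150) = 1/353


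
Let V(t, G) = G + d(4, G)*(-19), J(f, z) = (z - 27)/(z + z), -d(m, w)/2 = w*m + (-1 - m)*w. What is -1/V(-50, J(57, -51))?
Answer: 17/481 ≈ 0.035343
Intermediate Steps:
d(m, w) = -2*m*w - 2*w*(-1 - m) (d(m, w) = -2*(w*m + (-1 - m)*w) = -2*(m*w + w*(-1 - m)) = -2*m*w - 2*w*(-1 - m))
J(f, z) = (-27 + z)/(2*z) (J(f, z) = (-27 + z)/((2*z)) = (-27 + z)*(1/(2*z)) = (-27 + z)/(2*z))
V(t, G) = -37*G (V(t, G) = G + (2*G)*(-19) = G - 38*G = -37*G)
-1/V(-50, J(57, -51)) = -1/((-37*(-27 - 51)/(2*(-51)))) = -1/((-37*(-1)*(-78)/(2*51))) = -1/((-37*13/17)) = -1/(-481/17) = -1*(-17/481) = 17/481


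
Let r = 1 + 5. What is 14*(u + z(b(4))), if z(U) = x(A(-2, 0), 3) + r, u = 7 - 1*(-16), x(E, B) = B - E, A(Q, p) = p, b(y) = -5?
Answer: 448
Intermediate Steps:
r = 6
u = 23 (u = 7 + 16 = 23)
z(U) = 9 (z(U) = (3 - 1*0) + 6 = (3 + 0) + 6 = 3 + 6 = 9)
14*(u + z(b(4))) = 14*(23 + 9) = 14*32 = 448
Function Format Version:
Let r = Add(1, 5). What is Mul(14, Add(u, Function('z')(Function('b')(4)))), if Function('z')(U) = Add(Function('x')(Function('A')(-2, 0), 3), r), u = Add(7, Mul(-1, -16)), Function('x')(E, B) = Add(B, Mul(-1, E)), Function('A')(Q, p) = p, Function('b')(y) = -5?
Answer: 448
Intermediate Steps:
r = 6
u = 23 (u = Add(7, 16) = 23)
Function('z')(U) = 9 (Function('z')(U) = Add(Add(3, Mul(-1, 0)), 6) = Add(Add(3, 0), 6) = Add(3, 6) = 9)
Mul(14, Add(u, Function('z')(Function('b')(4)))) = Mul(14, Add(23, 9)) = Mul(14, 32) = 448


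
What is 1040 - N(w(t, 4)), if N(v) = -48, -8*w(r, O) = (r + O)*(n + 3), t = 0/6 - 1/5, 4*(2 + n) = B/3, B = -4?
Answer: 1088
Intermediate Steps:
n = -7/3 (n = -2 + (-4/3)/4 = -2 + (-4*1/3)/4 = -2 + (1/4)*(-4/3) = -2 - 1/3 = -7/3 ≈ -2.3333)
t = -1/5 (t = 0*(1/6) - 1*1/5 = 0 - 1/5 = -1/5 ≈ -0.20000)
w(r, O) = -O/12 - r/12 (w(r, O) = -(r + O)*(-7/3 + 3)/8 = -(O + r)*2/(8*3) = -(2*O/3 + 2*r/3)/8 = -O/12 - r/12)
1040 - N(w(t, 4)) = 1040 - 1*(-48) = 1040 + 48 = 1088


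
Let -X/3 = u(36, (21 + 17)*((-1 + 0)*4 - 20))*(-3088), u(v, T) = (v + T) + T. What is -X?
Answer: 16564032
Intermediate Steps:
u(v, T) = v + 2*T (u(v, T) = (T + v) + T = v + 2*T)
X = -16564032 (X = -3*(36 + 2*((21 + 17)*((-1 + 0)*4 - 20)))*(-3088) = -3*(36 + 2*(38*(-1*4 - 20)))*(-3088) = -3*(36 + 2*(38*(-4 - 20)))*(-3088) = -3*(36 + 2*(38*(-24)))*(-3088) = -3*(36 + 2*(-912))*(-3088) = -3*(36 - 1824)*(-3088) = -(-5364)*(-3088) = -3*5521344 = -16564032)
-X = -1*(-16564032) = 16564032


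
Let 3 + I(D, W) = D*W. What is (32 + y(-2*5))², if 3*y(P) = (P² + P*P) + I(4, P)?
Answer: 64009/9 ≈ 7112.1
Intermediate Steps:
I(D, W) = -3 + D*W
y(P) = -1 + 2*P²/3 + 4*P/3 (y(P) = ((P² + P*P) + (-3 + 4*P))/3 = ((P² + P²) + (-3 + 4*P))/3 = (2*P² + (-3 + 4*P))/3 = (-3 + 2*P² + 4*P)/3 = -1 + 2*P²/3 + 4*P/3)
(32 + y(-2*5))² = (32 + (-1 + 2*(-2*5)²/3 + 4*(-2*5)/3))² = (32 + (-1 + (⅔)*(-10)² + (4/3)*(-10)))² = (32 + (-1 + (⅔)*100 - 40/3))² = (32 + (-1 + 200/3 - 40/3))² = (32 + 157/3)² = (253/3)² = 64009/9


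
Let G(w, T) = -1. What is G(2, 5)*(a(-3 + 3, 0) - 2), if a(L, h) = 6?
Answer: -4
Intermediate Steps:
G(2, 5)*(a(-3 + 3, 0) - 2) = -(6 - 2) = -1*4 = -4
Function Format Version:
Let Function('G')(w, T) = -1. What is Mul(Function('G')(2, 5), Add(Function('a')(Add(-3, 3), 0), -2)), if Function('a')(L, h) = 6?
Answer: -4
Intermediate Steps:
Mul(Function('G')(2, 5), Add(Function('a')(Add(-3, 3), 0), -2)) = Mul(-1, Add(6, -2)) = Mul(-1, 4) = -4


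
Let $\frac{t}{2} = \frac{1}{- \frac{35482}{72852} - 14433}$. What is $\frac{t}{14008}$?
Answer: $- \frac{18213}{1841191204898} \approx -9.892 \cdot 10^{-9}$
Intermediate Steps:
$t = - \frac{72852}{525754199}$ ($t = \frac{2}{- \frac{35482}{72852} - 14433} = \frac{2}{\left(-35482\right) \frac{1}{72852} - 14433} = \frac{2}{- \frac{17741}{36426} - 14433} = \frac{2}{- \frac{525754199}{36426}} = 2 \left(- \frac{36426}{525754199}\right) = - \frac{72852}{525754199} \approx -0.00013857$)
$\frac{t}{14008} = - \frac{72852}{525754199 \cdot 14008} = \left(- \frac{72852}{525754199}\right) \frac{1}{14008} = - \frac{18213}{1841191204898}$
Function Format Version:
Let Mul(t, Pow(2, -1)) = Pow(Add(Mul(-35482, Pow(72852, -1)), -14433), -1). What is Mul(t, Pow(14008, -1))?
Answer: Rational(-18213, 1841191204898) ≈ -9.8920e-9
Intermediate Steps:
t = Rational(-72852, 525754199) (t = Mul(2, Pow(Add(Mul(-35482, Pow(72852, -1)), -14433), -1)) = Mul(2, Pow(Add(Mul(-35482, Rational(1, 72852)), -14433), -1)) = Mul(2, Pow(Add(Rational(-17741, 36426), -14433), -1)) = Mul(2, Pow(Rational(-525754199, 36426), -1)) = Mul(2, Rational(-36426, 525754199)) = Rational(-72852, 525754199) ≈ -0.00013857)
Mul(t, Pow(14008, -1)) = Mul(Rational(-72852, 525754199), Pow(14008, -1)) = Mul(Rational(-72852, 525754199), Rational(1, 14008)) = Rational(-18213, 1841191204898)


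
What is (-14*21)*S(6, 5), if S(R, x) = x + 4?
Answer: -2646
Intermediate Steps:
S(R, x) = 4 + x
(-14*21)*S(6, 5) = (-14*21)*(4 + 5) = -294*9 = -2646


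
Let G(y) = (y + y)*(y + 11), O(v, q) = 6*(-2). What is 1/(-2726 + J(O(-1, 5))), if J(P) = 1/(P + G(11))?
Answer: -472/1286671 ≈ -0.00036684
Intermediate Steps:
O(v, q) = -12
G(y) = 2*y*(11 + y) (G(y) = (2*y)*(11 + y) = 2*y*(11 + y))
J(P) = 1/(484 + P) (J(P) = 1/(P + 2*11*(11 + 11)) = 1/(P + 2*11*22) = 1/(P + 484) = 1/(484 + P))
1/(-2726 + J(O(-1, 5))) = 1/(-2726 + 1/(484 - 12)) = 1/(-2726 + 1/472) = 1/(-1286671/472) = -472/1286671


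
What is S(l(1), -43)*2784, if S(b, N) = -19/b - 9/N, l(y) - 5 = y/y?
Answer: -354032/43 ≈ -8233.3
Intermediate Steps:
l(y) = 6 (l(y) = 5 + y/y = 5 + 1 = 6)
S(l(1), -43)*2784 = (-19/6 - 9/(-43))*2784 = (-19*⅙ - 9*(-1/43))*2784 = (-19/6 + 9/43)*2784 = -763/258*2784 = -354032/43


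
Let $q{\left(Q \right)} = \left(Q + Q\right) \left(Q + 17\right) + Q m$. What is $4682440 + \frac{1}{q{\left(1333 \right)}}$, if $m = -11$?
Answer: $\frac{16783911186281}{3584437} \approx 4.6824 \cdot 10^{6}$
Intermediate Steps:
$q{\left(Q \right)} = - 11 Q + 2 Q \left(17 + Q\right)$ ($q{\left(Q \right)} = \left(Q + Q\right) \left(Q + 17\right) + Q \left(-11\right) = 2 Q \left(17 + Q\right) - 11 Q = - 11 Q + 2 Q \left(17 + Q\right)$)
$4682440 + \frac{1}{q{\left(1333 \right)}} = 4682440 + \frac{1}{1333 \left(23 + 2 \cdot 1333\right)} = 4682440 + \frac{1}{1333 \left(23 + 2666\right)} = 4682440 + \frac{1}{1333 \cdot 2689} = 4682440 + \frac{1}{3584437} = \frac{16783911186281}{3584437}$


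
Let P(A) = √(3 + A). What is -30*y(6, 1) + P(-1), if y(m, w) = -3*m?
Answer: 540 + √2 ≈ 541.41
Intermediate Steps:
-30*y(6, 1) + P(-1) = -(-90)*6 + √(3 - 1) = -30*(-18) + √2 = 540 + √2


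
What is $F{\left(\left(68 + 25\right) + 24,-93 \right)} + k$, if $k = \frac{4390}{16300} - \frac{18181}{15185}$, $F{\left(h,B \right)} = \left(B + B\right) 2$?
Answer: $- \frac{1846109083}{4950310} \approx -372.93$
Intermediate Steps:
$F{\left(h,B \right)} = 4 B$ ($F{\left(h,B \right)} = 2 B 2 = 4 B$)
$k = - \frac{4593763}{4950310}$ ($k = 4390 \cdot \frac{1}{16300} - \frac{18181}{15185} = \frac{439}{1630} - \frac{18181}{15185} = - \frac{4593763}{4950310} \approx -0.92797$)
$F{\left(\left(68 + 25\right) + 24,-93 \right)} + k = 4 \left(-93\right) - \frac{4593763}{4950310} = -372 - \frac{4593763}{4950310} = - \frac{1846109083}{4950310}$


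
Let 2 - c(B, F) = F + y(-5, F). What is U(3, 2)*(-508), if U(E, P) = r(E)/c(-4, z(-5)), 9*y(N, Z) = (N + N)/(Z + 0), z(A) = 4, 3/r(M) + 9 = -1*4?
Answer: -27432/403 ≈ -68.069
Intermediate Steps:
r(M) = -3/13 (r(M) = 3/(-9 - 1*4) = 3/(-9 - 4) = 3/(-13) = 3*(-1/13) = -3/13)
y(N, Z) = 2*N/(9*Z) (y(N, Z) = ((N + N)/(Z + 0))/9 = ((2*N)/Z)/9 = (2*N/Z)/9 = 2*N/(9*Z))
c(B, F) = 2 - F + 10/(9*F) (c(B, F) = 2 - (F + (2/9)*(-5)/F) = 2 - (F - 10/(9*F)) = 2 + (-F + 10/(9*F)) = 2 - F + 10/(9*F))
U(E, P) = 54/403 (U(E, P) = -3/(13*(2 - 1*4 + (10/9)/4)) = -3/(13*(2 - 4 + (10/9)*(1/4))) = -3/(13*(2 - 4 + 5/18)) = -3/(13*(-31/18)) = -3/13*(-18/31) = 54/403)
U(3, 2)*(-508) = (54/403)*(-508) = -27432/403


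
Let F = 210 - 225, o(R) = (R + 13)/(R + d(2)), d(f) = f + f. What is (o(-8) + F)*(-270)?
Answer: 8775/2 ≈ 4387.5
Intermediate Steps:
d(f) = 2*f
o(R) = (13 + R)/(4 + R) (o(R) = (R + 13)/(R + 2*2) = (13 + R)/(R + 4) = (13 + R)/(4 + R))
F = -15
(o(-8) + F)*(-270) = ((13 - 8)/(4 - 8) - 15)*(-270) = (5/(-4) - 15)*(-270) = (-1/4*5 - 15)*(-270) = (-5/4 - 15)*(-270) = -65/4*(-270) = 8775/2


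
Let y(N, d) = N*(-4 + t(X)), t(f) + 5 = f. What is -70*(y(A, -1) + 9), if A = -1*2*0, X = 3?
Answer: -630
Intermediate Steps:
t(f) = -5 + f
A = 0 (A = -2*0 = 0)
y(N, d) = -6*N (y(N, d) = N*(-4 + (-5 + 3)) = N*(-4 - 2) = N*(-6) = -6*N)
-70*(y(A, -1) + 9) = -70*(-6*0 + 9) = -70*(0 + 9) = -70*9 = -630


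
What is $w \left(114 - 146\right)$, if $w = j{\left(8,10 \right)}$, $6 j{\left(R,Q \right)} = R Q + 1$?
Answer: $-432$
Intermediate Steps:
$j{\left(R,Q \right)} = \frac{1}{6} + \frac{Q R}{6}$ ($j{\left(R,Q \right)} = \frac{R Q + 1}{6} = \frac{Q R + 1}{6} = \frac{1 + Q R}{6} = \frac{1}{6} + \frac{Q R}{6}$)
$w = \frac{27}{2}$ ($w = \frac{1}{6} + \frac{1}{6} \cdot 10 \cdot 8 = \frac{1}{6} + \frac{40}{3} = \frac{27}{2} \approx 13.5$)
$w \left(114 - 146\right) = \frac{27 \left(114 - 146\right)}{2} = \frac{27}{2} \left(-32\right) = -432$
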